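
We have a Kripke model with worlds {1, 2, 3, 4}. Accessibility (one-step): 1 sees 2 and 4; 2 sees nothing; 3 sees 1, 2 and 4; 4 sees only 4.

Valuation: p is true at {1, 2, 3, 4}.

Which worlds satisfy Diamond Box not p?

{1, 3}

1: successors {2, 4}; Box not p there: 2:T, 4:F. ✓
2: no successors, so Diamond Box not p fails. ✗
3: successors {1, 2, 4}; Box not p there: 1:F, 2:T, 4:F. ✓
4: successors {4}; Box not p there: 4:F. ✗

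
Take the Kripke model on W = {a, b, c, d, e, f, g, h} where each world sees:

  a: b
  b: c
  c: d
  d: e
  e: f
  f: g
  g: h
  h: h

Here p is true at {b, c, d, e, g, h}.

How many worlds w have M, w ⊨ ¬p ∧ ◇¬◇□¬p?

a: ¬p is T, ◇¬◇□¬p is T. ✓
b: ¬p is F, ◇¬◇□¬p is T. ✗
c: ¬p is F, ◇¬◇□¬p is F. ✗
d: ¬p is F, ◇¬◇□¬p is T. ✗
e: ¬p is F, ◇¬◇□¬p is T. ✗
f: ¬p is T, ◇¬◇□¬p is T. ✓
g: ¬p is F, ◇¬◇□¬p is T. ✗
h: ¬p is F, ◇¬◇□¬p is T. ✗
Satisfying worlds: {a, f}.

2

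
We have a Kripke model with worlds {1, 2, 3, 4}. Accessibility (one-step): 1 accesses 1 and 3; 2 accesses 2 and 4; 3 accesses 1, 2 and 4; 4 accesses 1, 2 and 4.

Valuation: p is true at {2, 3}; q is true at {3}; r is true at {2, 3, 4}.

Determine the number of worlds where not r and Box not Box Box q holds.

1: not r is T, Box not Box Box q is T. ✓
2: not r is F, Box not Box Box q is T. ✗
3: not r is F, Box not Box Box q is T. ✗
4: not r is F, Box not Box Box q is T. ✗
Satisfying worlds: {1}.

1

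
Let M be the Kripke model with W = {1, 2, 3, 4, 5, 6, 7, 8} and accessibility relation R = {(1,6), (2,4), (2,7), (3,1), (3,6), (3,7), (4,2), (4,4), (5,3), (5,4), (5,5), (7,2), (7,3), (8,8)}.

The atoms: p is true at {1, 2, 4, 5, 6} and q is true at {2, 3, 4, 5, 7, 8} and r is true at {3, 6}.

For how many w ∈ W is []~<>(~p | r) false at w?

6

1: successors {6}; ~<>(~p | r) there: 6:T. ✓
2: successors {4, 7}; ~<>(~p | r) there: 4:T, 7:F. ✗
3: successors {1, 6, 7}; ~<>(~p | r) there: 1:F, 6:T, 7:F. ✗
4: successors {2, 4}; ~<>(~p | r) there: 2:F, 4:T. ✗
5: successors {3, 4, 5}; ~<>(~p | r) there: 3:F, 4:T, 5:F. ✗
6: no successors, so []~<>(~p | r) holds vacuously. ✓
7: successors {2, 3}; ~<>(~p | r) there: 2:F, 3:F. ✗
8: successors {8}; ~<>(~p | r) there: 8:F. ✗
Satisfying worlds: {1, 6}.
So []~<>(~p | r) fails at the other 6 worlds.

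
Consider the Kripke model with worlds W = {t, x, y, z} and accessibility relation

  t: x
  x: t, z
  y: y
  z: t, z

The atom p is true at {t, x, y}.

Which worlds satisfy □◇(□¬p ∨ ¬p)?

t: successors {x}; ◇(□¬p ∨ ¬p) there: x:T. ✓
x: successors {t, z}; ◇(□¬p ∨ ¬p) there: t:F, z:T. ✗
y: successors {y}; ◇(□¬p ∨ ¬p) there: y:F. ✗
z: successors {t, z}; ◇(□¬p ∨ ¬p) there: t:F, z:T. ✗

{t}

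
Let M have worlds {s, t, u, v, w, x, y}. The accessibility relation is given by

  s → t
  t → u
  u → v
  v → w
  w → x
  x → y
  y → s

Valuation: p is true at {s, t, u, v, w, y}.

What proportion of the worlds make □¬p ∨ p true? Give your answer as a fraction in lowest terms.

s: □¬p is F, p is T. ✓
t: □¬p is F, p is T. ✓
u: □¬p is F, p is T. ✓
v: □¬p is F, p is T. ✓
w: □¬p is T, p is T. ✓
x: □¬p is F, p is F. ✗
y: □¬p is F, p is T. ✓
That's 6 of 7 worlds, so 6/7.

6/7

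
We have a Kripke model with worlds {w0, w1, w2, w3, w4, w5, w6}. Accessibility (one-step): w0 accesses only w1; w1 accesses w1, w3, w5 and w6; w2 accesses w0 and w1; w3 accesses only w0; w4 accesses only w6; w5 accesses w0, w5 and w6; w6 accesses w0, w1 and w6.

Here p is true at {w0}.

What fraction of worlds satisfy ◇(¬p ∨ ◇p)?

w0: successors {w1}; ¬p ∨ ◇p there: w1:T. ✓
w1: successors {w1, w3, w5, w6}; ¬p ∨ ◇p there: w1:T, w3:T, w5:T, w6:T. ✓
w2: successors {w0, w1}; ¬p ∨ ◇p there: w0:F, w1:T. ✓
w3: successors {w0}; ¬p ∨ ◇p there: w0:F. ✗
w4: successors {w6}; ¬p ∨ ◇p there: w6:T. ✓
w5: successors {w0, w5, w6}; ¬p ∨ ◇p there: w0:F, w5:T, w6:T. ✓
w6: successors {w0, w1, w6}; ¬p ∨ ◇p there: w0:F, w1:T, w6:T. ✓
That's 6 of 7 worlds, so 6/7.

6/7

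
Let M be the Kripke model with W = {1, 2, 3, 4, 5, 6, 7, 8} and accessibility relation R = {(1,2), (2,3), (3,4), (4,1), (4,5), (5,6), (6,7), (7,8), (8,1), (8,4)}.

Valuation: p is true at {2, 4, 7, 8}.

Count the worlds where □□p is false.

1: successors {2}; □p there: 2:F. ✗
2: successors {3}; □p there: 3:T. ✓
3: successors {4}; □p there: 4:F. ✗
4: successors {1, 5}; □p there: 1:T, 5:F. ✗
5: successors {6}; □p there: 6:T. ✓
6: successors {7}; □p there: 7:T. ✓
7: successors {8}; □p there: 8:F. ✗
8: successors {1, 4}; □p there: 1:T, 4:F. ✗
Satisfying worlds: {2, 5, 6}.
So □□p fails at the other 5 worlds.

5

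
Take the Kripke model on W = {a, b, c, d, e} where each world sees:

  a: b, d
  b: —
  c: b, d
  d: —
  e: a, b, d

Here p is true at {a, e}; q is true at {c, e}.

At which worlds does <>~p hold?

{a, c, e}

a: successors {b, d}; ~p there: b:T, d:T. ✓
b: no successors, so <>~p fails. ✗
c: successors {b, d}; ~p there: b:T, d:T. ✓
d: no successors, so <>~p fails. ✗
e: successors {a, b, d}; ~p there: a:F, b:T, d:T. ✓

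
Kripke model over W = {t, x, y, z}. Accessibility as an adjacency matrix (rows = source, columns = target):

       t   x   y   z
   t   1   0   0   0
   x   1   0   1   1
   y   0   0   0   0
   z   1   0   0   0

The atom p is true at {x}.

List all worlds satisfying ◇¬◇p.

t: successors {t}; ¬◇p there: t:T. ✓
x: successors {t, y, z}; ¬◇p there: t:T, y:T, z:T. ✓
y: no successors, so ◇¬◇p fails. ✗
z: successors {t}; ¬◇p there: t:T. ✓

{t, x, z}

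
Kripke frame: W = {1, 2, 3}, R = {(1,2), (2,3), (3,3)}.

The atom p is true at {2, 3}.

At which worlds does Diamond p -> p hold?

{2, 3}

1: Diamond p is T, p is F. ✗
2: Diamond p is T, p is T. ✓
3: Diamond p is T, p is T. ✓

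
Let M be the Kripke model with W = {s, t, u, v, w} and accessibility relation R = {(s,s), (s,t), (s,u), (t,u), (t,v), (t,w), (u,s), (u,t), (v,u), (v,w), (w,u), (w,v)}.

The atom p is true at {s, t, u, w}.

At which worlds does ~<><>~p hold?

s: <><>~p is T. ✗
t: <><>~p is T. ✗
u: <><>~p is T. ✗
v: <><>~p is T. ✗
w: <><>~p is F. ✓

{w}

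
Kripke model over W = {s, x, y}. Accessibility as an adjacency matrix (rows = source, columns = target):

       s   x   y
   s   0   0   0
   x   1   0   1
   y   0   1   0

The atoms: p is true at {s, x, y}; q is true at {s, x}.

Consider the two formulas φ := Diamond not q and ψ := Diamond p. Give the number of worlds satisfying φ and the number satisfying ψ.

For Diamond not q:
s: no successors, so Diamond not q fails. ✗
x: successors {s, y}; not q there: s:F, y:T. ✓
y: successors {x}; not q there: x:F. ✗
— 1 world.
For Diamond p:
s: no successors, so Diamond p fails. ✗
x: successors {s, y}; p there: s:T, y:T. ✓
y: successors {x}; p there: x:T. ✓
— 2 worlds.

1 and 2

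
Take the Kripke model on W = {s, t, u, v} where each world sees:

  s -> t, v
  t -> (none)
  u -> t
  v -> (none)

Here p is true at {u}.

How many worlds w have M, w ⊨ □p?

s: successors {t, v}; p there: t:F, v:F. ✗
t: no successors, so □p holds vacuously. ✓
u: successors {t}; p there: t:F. ✗
v: no successors, so □p holds vacuously. ✓
Satisfying worlds: {t, v}.

2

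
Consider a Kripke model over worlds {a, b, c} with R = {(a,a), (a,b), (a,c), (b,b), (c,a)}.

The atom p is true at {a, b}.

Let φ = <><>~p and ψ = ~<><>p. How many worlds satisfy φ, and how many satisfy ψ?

For <><>~p:
a: successors {a, b, c}; <>~p there: a:T, b:F, c:F. ✓
b: successors {b}; <>~p there: b:F. ✗
c: successors {a}; <>~p there: a:T. ✓
— 2 worlds.
For ~<><>p:
a: <><>p is T. ✗
b: <><>p is T. ✗
c: <><>p is T. ✗
— 0 worlds.

2 and 0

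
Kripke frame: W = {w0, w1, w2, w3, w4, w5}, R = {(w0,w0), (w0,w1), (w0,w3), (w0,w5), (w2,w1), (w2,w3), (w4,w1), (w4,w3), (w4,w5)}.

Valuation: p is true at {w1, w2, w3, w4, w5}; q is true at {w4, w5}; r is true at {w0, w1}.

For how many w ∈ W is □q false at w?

3

w0: successors {w0, w1, w3, w5}; q there: w0:F, w1:F, w3:F, w5:T. ✗
w1: no successors, so □q holds vacuously. ✓
w2: successors {w1, w3}; q there: w1:F, w3:F. ✗
w3: no successors, so □q holds vacuously. ✓
w4: successors {w1, w3, w5}; q there: w1:F, w3:F, w5:T. ✗
w5: no successors, so □q holds vacuously. ✓
Satisfying worlds: {w1, w3, w5}.
So □q fails at the other 3 worlds.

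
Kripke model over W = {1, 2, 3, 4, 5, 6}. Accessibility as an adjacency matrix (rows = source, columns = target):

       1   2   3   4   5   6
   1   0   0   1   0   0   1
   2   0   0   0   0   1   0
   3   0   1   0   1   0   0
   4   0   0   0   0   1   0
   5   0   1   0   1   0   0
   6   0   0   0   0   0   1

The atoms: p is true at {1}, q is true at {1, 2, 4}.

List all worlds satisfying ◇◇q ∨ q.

1: ◇◇q is T, q is T. ✓
2: ◇◇q is T, q is T. ✓
3: ◇◇q is F, q is F. ✗
4: ◇◇q is T, q is T. ✓
5: ◇◇q is F, q is F. ✗
6: ◇◇q is F, q is F. ✗

{1, 2, 4}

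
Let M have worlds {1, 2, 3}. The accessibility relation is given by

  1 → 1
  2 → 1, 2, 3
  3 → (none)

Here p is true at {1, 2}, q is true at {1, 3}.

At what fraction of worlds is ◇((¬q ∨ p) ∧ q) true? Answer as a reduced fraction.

1: successors {1}; (¬q ∨ p) ∧ q there: 1:T. ✓
2: successors {1, 2, 3}; (¬q ∨ p) ∧ q there: 1:T, 2:F, 3:F. ✓
3: no successors, so ◇((¬q ∨ p) ∧ q) fails. ✗
That's 2 of 3 worlds, so 2/3.

2/3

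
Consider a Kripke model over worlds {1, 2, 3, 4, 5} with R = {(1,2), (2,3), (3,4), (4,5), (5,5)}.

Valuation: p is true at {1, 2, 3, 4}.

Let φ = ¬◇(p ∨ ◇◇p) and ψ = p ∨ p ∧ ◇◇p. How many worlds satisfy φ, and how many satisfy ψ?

2 and 4

For ¬◇(p ∨ ◇◇p):
1: ◇(p ∨ ◇◇p) is T. ✗
2: ◇(p ∨ ◇◇p) is T. ✗
3: ◇(p ∨ ◇◇p) is T. ✗
4: ◇(p ∨ ◇◇p) is F. ✓
5: ◇(p ∨ ◇◇p) is F. ✓
— 2 worlds.
For p ∨ p ∧ ◇◇p:
1: p is T, p ∧ ◇◇p is T. ✓
2: p is T, p ∧ ◇◇p is T. ✓
3: p is T, p ∧ ◇◇p is F. ✓
4: p is T, p ∧ ◇◇p is F. ✓
5: p is F, p ∧ ◇◇p is F. ✗
— 4 worlds.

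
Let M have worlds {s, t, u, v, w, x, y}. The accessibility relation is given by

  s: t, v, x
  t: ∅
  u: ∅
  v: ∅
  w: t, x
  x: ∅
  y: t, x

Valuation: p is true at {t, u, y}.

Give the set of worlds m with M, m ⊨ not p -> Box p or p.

s: not p is T, Box p or p is F. ✗
t: not p is F, Box p or p is T. ✓
u: not p is F, Box p or p is T. ✓
v: not p is T, Box p or p is T. ✓
w: not p is T, Box p or p is F. ✗
x: not p is T, Box p or p is T. ✓
y: not p is F, Box p or p is T. ✓

{t, u, v, x, y}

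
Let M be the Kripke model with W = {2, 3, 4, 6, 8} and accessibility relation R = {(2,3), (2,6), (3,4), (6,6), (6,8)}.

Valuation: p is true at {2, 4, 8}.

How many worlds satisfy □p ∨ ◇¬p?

5

2: □p is F, ◇¬p is T. ✓
3: □p is T, ◇¬p is F. ✓
4: □p is T, ◇¬p is F. ✓
6: □p is F, ◇¬p is T. ✓
8: □p is T, ◇¬p is F. ✓
Satisfying worlds: {2, 3, 4, 6, 8}.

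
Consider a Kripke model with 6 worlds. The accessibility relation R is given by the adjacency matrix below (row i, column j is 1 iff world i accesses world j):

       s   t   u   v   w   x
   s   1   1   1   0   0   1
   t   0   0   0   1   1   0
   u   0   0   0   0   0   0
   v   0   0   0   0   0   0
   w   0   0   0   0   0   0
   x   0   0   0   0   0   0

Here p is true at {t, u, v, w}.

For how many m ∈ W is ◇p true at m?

2

s: successors {s, t, u, x}; p there: s:F, t:T, u:T, x:F. ✓
t: successors {v, w}; p there: v:T, w:T. ✓
u: no successors, so ◇p fails. ✗
v: no successors, so ◇p fails. ✗
w: no successors, so ◇p fails. ✗
x: no successors, so ◇p fails. ✗
Satisfying worlds: {s, t}.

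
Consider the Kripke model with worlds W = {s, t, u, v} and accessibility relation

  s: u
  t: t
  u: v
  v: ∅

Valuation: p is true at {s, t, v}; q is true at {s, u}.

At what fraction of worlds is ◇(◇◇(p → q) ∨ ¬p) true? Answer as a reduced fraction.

1/4

s: successors {u}; ◇◇(p → q) ∨ ¬p there: u:T. ✓
t: successors {t}; ◇◇(p → q) ∨ ¬p there: t:F. ✗
u: successors {v}; ◇◇(p → q) ∨ ¬p there: v:F. ✗
v: no successors, so ◇(◇◇(p → q) ∨ ¬p) fails. ✗
That's 1 of 4 worlds, so 1/4.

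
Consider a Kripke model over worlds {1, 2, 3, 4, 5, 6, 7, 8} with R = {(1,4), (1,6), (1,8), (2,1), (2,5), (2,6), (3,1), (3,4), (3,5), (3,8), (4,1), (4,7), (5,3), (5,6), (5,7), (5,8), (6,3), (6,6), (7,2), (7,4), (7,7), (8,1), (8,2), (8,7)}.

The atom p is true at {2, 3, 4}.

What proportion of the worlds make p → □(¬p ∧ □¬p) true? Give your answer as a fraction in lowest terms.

5/8

1: p is F, □(¬p ∧ □¬p) is F. ✓
2: p is T, □(¬p ∧ □¬p) is F. ✗
3: p is T, □(¬p ∧ □¬p) is F. ✗
4: p is T, □(¬p ∧ □¬p) is F. ✗
5: p is F, □(¬p ∧ □¬p) is F. ✓
6: p is F, □(¬p ∧ □¬p) is F. ✓
7: p is F, □(¬p ∧ □¬p) is F. ✓
8: p is F, □(¬p ∧ □¬p) is F. ✓
That's 5 of 8 worlds, so 5/8.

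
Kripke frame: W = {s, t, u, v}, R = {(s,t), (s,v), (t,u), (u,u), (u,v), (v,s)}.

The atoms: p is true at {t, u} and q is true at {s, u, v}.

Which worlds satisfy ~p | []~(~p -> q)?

s: ~p is T, []~(~p -> q) is F. ✓
t: ~p is F, []~(~p -> q) is F. ✗
u: ~p is F, []~(~p -> q) is F. ✗
v: ~p is T, []~(~p -> q) is F. ✓

{s, v}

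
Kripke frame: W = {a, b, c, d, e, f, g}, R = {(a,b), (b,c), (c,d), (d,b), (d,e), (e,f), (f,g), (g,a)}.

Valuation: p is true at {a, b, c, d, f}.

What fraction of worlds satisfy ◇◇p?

6/7

a: successors {b}; ◇p there: b:T. ✓
b: successors {c}; ◇p there: c:T. ✓
c: successors {d}; ◇p there: d:T. ✓
d: successors {b, e}; ◇p there: b:T, e:T. ✓
e: successors {f}; ◇p there: f:F. ✗
f: successors {g}; ◇p there: g:T. ✓
g: successors {a}; ◇p there: a:T. ✓
That's 6 of 7 worlds, so 6/7.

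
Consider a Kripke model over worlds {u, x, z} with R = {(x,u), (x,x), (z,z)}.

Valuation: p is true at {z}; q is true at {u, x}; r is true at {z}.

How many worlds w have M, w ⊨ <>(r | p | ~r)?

u: no successors, so <>(r | p | ~r) fails. ✗
x: successors {u, x}; r | p | ~r there: u:T, x:T. ✓
z: successors {z}; r | p | ~r there: z:T. ✓
Satisfying worlds: {x, z}.

2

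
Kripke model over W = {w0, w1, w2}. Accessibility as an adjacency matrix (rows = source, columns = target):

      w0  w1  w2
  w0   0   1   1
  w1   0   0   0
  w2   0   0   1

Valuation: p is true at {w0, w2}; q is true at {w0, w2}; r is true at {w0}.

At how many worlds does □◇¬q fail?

2

w0: successors {w1, w2}; ◇¬q there: w1:F, w2:F. ✗
w1: no successors, so □◇¬q holds vacuously. ✓
w2: successors {w2}; ◇¬q there: w2:F. ✗
Satisfying worlds: {w1}.
So □◇¬q fails at the other 2 worlds.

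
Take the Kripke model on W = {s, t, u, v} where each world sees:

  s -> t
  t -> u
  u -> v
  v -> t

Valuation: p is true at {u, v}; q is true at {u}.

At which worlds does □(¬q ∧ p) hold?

{u}

s: successors {t}; ¬q ∧ p there: t:F. ✗
t: successors {u}; ¬q ∧ p there: u:F. ✗
u: successors {v}; ¬q ∧ p there: v:T. ✓
v: successors {t}; ¬q ∧ p there: t:F. ✗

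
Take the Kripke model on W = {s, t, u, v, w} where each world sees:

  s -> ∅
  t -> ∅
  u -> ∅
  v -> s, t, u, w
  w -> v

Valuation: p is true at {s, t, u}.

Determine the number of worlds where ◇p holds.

s: no successors, so ◇p fails. ✗
t: no successors, so ◇p fails. ✗
u: no successors, so ◇p fails. ✗
v: successors {s, t, u, w}; p there: s:T, t:T, u:T, w:F. ✓
w: successors {v}; p there: v:F. ✗
Satisfying worlds: {v}.

1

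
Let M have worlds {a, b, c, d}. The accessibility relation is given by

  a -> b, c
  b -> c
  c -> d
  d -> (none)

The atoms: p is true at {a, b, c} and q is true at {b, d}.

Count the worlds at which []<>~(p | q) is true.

a: successors {b, c}; <>~(p | q) there: b:F, c:F. ✗
b: successors {c}; <>~(p | q) there: c:F. ✗
c: successors {d}; <>~(p | q) there: d:F. ✗
d: no successors, so []<>~(p | q) holds vacuously. ✓
Satisfying worlds: {d}.

1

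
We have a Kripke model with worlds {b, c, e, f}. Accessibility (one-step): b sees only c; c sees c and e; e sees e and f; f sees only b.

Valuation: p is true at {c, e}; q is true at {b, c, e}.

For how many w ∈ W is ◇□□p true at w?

b: successors {c}; □□p there: c:F. ✗
c: successors {c, e}; □□p there: c:F, e:F. ✗
e: successors {e, f}; □□p there: e:F, f:T. ✓
f: successors {b}; □□p there: b:T. ✓
Satisfying worlds: {e, f}.

2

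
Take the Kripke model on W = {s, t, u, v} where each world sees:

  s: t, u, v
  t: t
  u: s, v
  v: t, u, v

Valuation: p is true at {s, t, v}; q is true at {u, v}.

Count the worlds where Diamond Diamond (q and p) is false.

1

s: successors {t, u, v}; Diamond (q and p) there: t:F, u:T, v:T. ✓
t: successors {t}; Diamond (q and p) there: t:F. ✗
u: successors {s, v}; Diamond (q and p) there: s:T, v:T. ✓
v: successors {t, u, v}; Diamond (q and p) there: t:F, u:T, v:T. ✓
Satisfying worlds: {s, u, v}.
So Diamond Diamond (q and p) fails at the other 1 world.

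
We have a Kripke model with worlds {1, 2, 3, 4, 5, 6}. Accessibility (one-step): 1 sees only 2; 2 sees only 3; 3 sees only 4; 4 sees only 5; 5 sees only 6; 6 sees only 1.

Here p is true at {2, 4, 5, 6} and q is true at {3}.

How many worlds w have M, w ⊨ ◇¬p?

2

1: successors {2}; ¬p there: 2:F. ✗
2: successors {3}; ¬p there: 3:T. ✓
3: successors {4}; ¬p there: 4:F. ✗
4: successors {5}; ¬p there: 5:F. ✗
5: successors {6}; ¬p there: 6:F. ✗
6: successors {1}; ¬p there: 1:T. ✓
Satisfying worlds: {2, 6}.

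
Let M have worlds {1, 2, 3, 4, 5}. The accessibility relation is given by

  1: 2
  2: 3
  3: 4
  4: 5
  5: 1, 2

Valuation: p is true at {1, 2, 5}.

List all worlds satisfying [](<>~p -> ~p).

{2, 3, 4}

1: successors {2}; <>~p -> ~p there: 2:F. ✗
2: successors {3}; <>~p -> ~p there: 3:T. ✓
3: successors {4}; <>~p -> ~p there: 4:T. ✓
4: successors {5}; <>~p -> ~p there: 5:T. ✓
5: successors {1, 2}; <>~p -> ~p there: 1:T, 2:F. ✗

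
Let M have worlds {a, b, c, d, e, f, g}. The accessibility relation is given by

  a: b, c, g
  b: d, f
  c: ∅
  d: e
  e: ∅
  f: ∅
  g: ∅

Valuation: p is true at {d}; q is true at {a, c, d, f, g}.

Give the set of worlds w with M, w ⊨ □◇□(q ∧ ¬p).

a: successors {b, c, g}; ◇□(q ∧ ¬p) there: b:T, c:F, g:F. ✗
b: successors {d, f}; ◇□(q ∧ ¬p) there: d:T, f:F. ✗
c: no successors, so □◇□(q ∧ ¬p) holds vacuously. ✓
d: successors {e}; ◇□(q ∧ ¬p) there: e:F. ✗
e: no successors, so □◇□(q ∧ ¬p) holds vacuously. ✓
f: no successors, so □◇□(q ∧ ¬p) holds vacuously. ✓
g: no successors, so □◇□(q ∧ ¬p) holds vacuously. ✓

{c, e, f, g}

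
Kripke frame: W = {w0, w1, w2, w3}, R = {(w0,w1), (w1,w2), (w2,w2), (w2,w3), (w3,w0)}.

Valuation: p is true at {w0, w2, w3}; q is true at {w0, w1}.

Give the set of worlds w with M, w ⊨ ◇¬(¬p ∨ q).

w0: successors {w1}; ¬(¬p ∨ q) there: w1:F. ✗
w1: successors {w2}; ¬(¬p ∨ q) there: w2:T. ✓
w2: successors {w2, w3}; ¬(¬p ∨ q) there: w2:T, w3:T. ✓
w3: successors {w0}; ¬(¬p ∨ q) there: w0:F. ✗

{w1, w2}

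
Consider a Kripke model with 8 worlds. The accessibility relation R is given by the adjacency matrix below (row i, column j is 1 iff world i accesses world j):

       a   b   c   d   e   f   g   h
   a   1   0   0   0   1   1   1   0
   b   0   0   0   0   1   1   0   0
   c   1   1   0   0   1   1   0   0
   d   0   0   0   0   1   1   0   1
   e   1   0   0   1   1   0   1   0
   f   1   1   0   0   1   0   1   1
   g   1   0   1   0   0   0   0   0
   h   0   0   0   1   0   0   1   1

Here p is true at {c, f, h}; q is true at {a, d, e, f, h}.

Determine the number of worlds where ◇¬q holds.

6

a: successors {a, e, f, g}; ¬q there: a:F, e:F, f:F, g:T. ✓
b: successors {e, f}; ¬q there: e:F, f:F. ✗
c: successors {a, b, e, f}; ¬q there: a:F, b:T, e:F, f:F. ✓
d: successors {e, f, h}; ¬q there: e:F, f:F, h:F. ✗
e: successors {a, d, e, g}; ¬q there: a:F, d:F, e:F, g:T. ✓
f: successors {a, b, e, g, h}; ¬q there: a:F, b:T, e:F, g:T, h:F. ✓
g: successors {a, c}; ¬q there: a:F, c:T. ✓
h: successors {d, g, h}; ¬q there: d:F, g:T, h:F. ✓
Satisfying worlds: {a, c, e, f, g, h}.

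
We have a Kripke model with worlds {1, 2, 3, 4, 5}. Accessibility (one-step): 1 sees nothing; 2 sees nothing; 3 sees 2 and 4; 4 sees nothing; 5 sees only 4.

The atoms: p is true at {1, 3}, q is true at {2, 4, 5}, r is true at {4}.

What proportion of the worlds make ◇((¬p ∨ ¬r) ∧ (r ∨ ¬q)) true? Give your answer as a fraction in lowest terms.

1: no successors, so ◇((¬p ∨ ¬r) ∧ (r ∨ ¬q)) fails. ✗
2: no successors, so ◇((¬p ∨ ¬r) ∧ (r ∨ ¬q)) fails. ✗
3: successors {2, 4}; (¬p ∨ ¬r) ∧ (r ∨ ¬q) there: 2:F, 4:T. ✓
4: no successors, so ◇((¬p ∨ ¬r) ∧ (r ∨ ¬q)) fails. ✗
5: successors {4}; (¬p ∨ ¬r) ∧ (r ∨ ¬q) there: 4:T. ✓
That's 2 of 5 worlds, so 2/5.

2/5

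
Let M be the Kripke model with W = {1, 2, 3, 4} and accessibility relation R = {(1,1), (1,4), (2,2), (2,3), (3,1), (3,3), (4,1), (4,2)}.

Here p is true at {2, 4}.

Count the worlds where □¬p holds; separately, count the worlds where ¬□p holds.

For □¬p:
1: successors {1, 4}; ¬p there: 1:T, 4:F. ✗
2: successors {2, 3}; ¬p there: 2:F, 3:T. ✗
3: successors {1, 3}; ¬p there: 1:T, 3:T. ✓
4: successors {1, 2}; ¬p there: 1:T, 2:F. ✗
— 1 world.
For ¬□p:
1: □p is F. ✓
2: □p is F. ✓
3: □p is F. ✓
4: □p is F. ✓
— 4 worlds.

1 and 4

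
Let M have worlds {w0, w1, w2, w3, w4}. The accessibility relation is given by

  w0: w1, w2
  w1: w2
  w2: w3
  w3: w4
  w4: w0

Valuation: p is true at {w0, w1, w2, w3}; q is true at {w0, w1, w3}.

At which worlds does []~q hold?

{w1, w3}

w0: successors {w1, w2}; ~q there: w1:F, w2:T. ✗
w1: successors {w2}; ~q there: w2:T. ✓
w2: successors {w3}; ~q there: w3:F. ✗
w3: successors {w4}; ~q there: w4:T. ✓
w4: successors {w0}; ~q there: w0:F. ✗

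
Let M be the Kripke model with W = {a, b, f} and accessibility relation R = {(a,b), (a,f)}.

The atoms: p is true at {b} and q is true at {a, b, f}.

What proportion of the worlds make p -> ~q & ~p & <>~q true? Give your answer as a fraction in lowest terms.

a: p is F, ~q & ~p & <>~q is F. ✓
b: p is T, ~q & ~p & <>~q is F. ✗
f: p is F, ~q & ~p & <>~q is F. ✓
That's 2 of 3 worlds, so 2/3.

2/3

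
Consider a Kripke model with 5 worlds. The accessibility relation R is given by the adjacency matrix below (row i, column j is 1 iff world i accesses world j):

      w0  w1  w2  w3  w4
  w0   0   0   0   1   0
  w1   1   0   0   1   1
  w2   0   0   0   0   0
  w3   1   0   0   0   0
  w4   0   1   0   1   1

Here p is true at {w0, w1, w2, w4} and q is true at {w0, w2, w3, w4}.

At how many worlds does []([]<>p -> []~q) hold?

w0: successors {w3}; []<>p -> []~q there: w3:T. ✓
w1: successors {w0, w3, w4}; []<>p -> []~q there: w0:F, w3:T, w4:F. ✗
w2: no successors, so []([]<>p -> []~q) holds vacuously. ✓
w3: successors {w0}; []<>p -> []~q there: w0:F. ✗
w4: successors {w1, w3, w4}; []<>p -> []~q there: w1:T, w3:T, w4:F. ✗
Satisfying worlds: {w0, w2}.

2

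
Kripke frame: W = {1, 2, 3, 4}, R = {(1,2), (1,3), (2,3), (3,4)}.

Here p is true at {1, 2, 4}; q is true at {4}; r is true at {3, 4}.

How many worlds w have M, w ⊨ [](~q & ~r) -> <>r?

3

1: [](~q & ~r) is F, <>r is T. ✓
2: [](~q & ~r) is F, <>r is T. ✓
3: [](~q & ~r) is F, <>r is T. ✓
4: [](~q & ~r) is T, <>r is F. ✗
Satisfying worlds: {1, 2, 3}.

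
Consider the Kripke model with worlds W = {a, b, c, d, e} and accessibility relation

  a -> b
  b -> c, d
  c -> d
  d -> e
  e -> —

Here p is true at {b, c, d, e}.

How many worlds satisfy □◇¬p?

a: successors {b}; ◇¬p there: b:F. ✗
b: successors {c, d}; ◇¬p there: c:F, d:F. ✗
c: successors {d}; ◇¬p there: d:F. ✗
d: successors {e}; ◇¬p there: e:F. ✗
e: no successors, so □◇¬p holds vacuously. ✓
Satisfying worlds: {e}.

1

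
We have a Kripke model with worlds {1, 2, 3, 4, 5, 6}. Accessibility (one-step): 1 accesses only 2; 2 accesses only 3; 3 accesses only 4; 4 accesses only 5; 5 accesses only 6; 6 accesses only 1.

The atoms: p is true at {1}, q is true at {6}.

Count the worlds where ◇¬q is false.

1: successors {2}; ¬q there: 2:T. ✓
2: successors {3}; ¬q there: 3:T. ✓
3: successors {4}; ¬q there: 4:T. ✓
4: successors {5}; ¬q there: 5:T. ✓
5: successors {6}; ¬q there: 6:F. ✗
6: successors {1}; ¬q there: 1:T. ✓
Satisfying worlds: {1, 2, 3, 4, 6}.
So ◇¬q fails at the other 1 world.

1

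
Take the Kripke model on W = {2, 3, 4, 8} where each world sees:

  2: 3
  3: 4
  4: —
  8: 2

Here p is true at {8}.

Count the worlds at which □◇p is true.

2: successors {3}; ◇p there: 3:F. ✗
3: successors {4}; ◇p there: 4:F. ✗
4: no successors, so □◇p holds vacuously. ✓
8: successors {2}; ◇p there: 2:F. ✗
Satisfying worlds: {4}.

1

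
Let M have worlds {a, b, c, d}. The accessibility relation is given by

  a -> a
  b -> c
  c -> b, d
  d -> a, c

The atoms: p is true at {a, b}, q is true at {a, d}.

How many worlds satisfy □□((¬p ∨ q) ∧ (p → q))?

a: successors {a}; □((¬p ∨ q) ∧ (p → q)) there: a:T. ✓
b: successors {c}; □((¬p ∨ q) ∧ (p → q)) there: c:F. ✗
c: successors {b, d}; □((¬p ∨ q) ∧ (p → q)) there: b:T, d:T. ✓
d: successors {a, c}; □((¬p ∨ q) ∧ (p → q)) there: a:T, c:F. ✗
Satisfying worlds: {a, c}.

2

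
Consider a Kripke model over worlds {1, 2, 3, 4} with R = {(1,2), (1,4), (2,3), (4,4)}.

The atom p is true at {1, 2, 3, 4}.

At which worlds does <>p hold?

1: successors {2, 4}; p there: 2:T, 4:T. ✓
2: successors {3}; p there: 3:T. ✓
3: no successors, so <>p fails. ✗
4: successors {4}; p there: 4:T. ✓

{1, 2, 4}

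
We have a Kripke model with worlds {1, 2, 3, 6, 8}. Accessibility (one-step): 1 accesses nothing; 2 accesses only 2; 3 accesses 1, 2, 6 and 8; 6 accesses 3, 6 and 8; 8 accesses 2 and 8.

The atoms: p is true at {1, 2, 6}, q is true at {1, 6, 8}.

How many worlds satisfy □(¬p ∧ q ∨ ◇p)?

1: no successors, so □(¬p ∧ q ∨ ◇p) holds vacuously. ✓
2: successors {2}; ¬p ∧ q ∨ ◇p there: 2:T. ✓
3: successors {1, 2, 6, 8}; ¬p ∧ q ∨ ◇p there: 1:F, 2:T, 6:T, 8:T. ✗
6: successors {3, 6, 8}; ¬p ∧ q ∨ ◇p there: 3:T, 6:T, 8:T. ✓
8: successors {2, 8}; ¬p ∧ q ∨ ◇p there: 2:T, 8:T. ✓
Satisfying worlds: {1, 2, 6, 8}.

4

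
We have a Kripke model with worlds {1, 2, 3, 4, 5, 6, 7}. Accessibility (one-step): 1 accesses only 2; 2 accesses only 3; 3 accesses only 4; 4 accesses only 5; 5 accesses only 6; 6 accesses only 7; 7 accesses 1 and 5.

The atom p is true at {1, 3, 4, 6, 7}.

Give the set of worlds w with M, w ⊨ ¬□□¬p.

{1, 2, 4, 5, 6, 7}

1: □□¬p is F. ✓
2: □□¬p is F. ✓
3: □□¬p is T. ✗
4: □□¬p is F. ✓
5: □□¬p is F. ✓
6: □□¬p is F. ✓
7: □□¬p is F. ✓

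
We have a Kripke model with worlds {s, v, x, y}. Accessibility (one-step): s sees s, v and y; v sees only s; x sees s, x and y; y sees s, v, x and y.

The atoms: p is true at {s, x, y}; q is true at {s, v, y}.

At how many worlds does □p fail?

s: successors {s, v, y}; p there: s:T, v:F, y:T. ✗
v: successors {s}; p there: s:T. ✓
x: successors {s, x, y}; p there: s:T, x:T, y:T. ✓
y: successors {s, v, x, y}; p there: s:T, v:F, x:T, y:T. ✗
Satisfying worlds: {v, x}.
So □p fails at the other 2 worlds.

2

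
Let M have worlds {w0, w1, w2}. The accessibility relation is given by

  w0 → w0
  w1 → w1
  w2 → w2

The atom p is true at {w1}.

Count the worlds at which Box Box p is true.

w0: successors {w0}; Box p there: w0:F. ✗
w1: successors {w1}; Box p there: w1:T. ✓
w2: successors {w2}; Box p there: w2:F. ✗
Satisfying worlds: {w1}.

1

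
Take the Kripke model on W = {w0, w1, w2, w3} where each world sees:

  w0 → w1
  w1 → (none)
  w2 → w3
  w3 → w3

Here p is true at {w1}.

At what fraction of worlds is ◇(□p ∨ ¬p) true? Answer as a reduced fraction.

3/4

w0: successors {w1}; □p ∨ ¬p there: w1:T. ✓
w1: no successors, so ◇(□p ∨ ¬p) fails. ✗
w2: successors {w3}; □p ∨ ¬p there: w3:T. ✓
w3: successors {w3}; □p ∨ ¬p there: w3:T. ✓
That's 3 of 4 worlds, so 3/4.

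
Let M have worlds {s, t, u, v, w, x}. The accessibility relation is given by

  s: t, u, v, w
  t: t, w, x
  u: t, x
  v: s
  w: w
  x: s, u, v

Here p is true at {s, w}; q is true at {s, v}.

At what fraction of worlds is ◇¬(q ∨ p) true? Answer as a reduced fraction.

s: successors {t, u, v, w}; ¬(q ∨ p) there: t:T, u:T, v:F, w:F. ✓
t: successors {t, w, x}; ¬(q ∨ p) there: t:T, w:F, x:T. ✓
u: successors {t, x}; ¬(q ∨ p) there: t:T, x:T. ✓
v: successors {s}; ¬(q ∨ p) there: s:F. ✗
w: successors {w}; ¬(q ∨ p) there: w:F. ✗
x: successors {s, u, v}; ¬(q ∨ p) there: s:F, u:T, v:F. ✓
That's 4 of 6 worlds, so 4/6 = 2/3.

2/3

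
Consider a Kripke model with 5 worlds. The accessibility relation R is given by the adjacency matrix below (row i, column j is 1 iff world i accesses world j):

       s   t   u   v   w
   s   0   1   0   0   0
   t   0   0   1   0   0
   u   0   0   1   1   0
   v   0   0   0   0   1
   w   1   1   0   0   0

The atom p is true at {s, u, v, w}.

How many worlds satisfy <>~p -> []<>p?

s: <>~p is T, []<>p is T. ✓
t: <>~p is F, []<>p is T. ✓
u: <>~p is F, []<>p is T. ✓
v: <>~p is F, []<>p is T. ✓
w: <>~p is T, []<>p is F. ✗
Satisfying worlds: {s, t, u, v}.

4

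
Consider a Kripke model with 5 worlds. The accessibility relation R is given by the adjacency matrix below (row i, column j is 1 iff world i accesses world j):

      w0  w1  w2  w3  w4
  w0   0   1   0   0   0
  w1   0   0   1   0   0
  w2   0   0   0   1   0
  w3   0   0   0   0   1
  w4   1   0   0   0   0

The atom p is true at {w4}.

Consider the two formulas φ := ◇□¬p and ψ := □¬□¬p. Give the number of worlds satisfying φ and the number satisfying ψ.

For ◇□¬p:
w0: successors {w1}; □¬p there: w1:T. ✓
w1: successors {w2}; □¬p there: w2:T. ✓
w2: successors {w3}; □¬p there: w3:F. ✗
w3: successors {w4}; □¬p there: w4:T. ✓
w4: successors {w0}; □¬p there: w0:T. ✓
— 4 worlds.
For □¬□¬p:
w0: successors {w1}; ¬□¬p there: w1:F. ✗
w1: successors {w2}; ¬□¬p there: w2:F. ✗
w2: successors {w3}; ¬□¬p there: w3:T. ✓
w3: successors {w4}; ¬□¬p there: w4:F. ✗
w4: successors {w0}; ¬□¬p there: w0:F. ✗
— 1 world.

4 and 1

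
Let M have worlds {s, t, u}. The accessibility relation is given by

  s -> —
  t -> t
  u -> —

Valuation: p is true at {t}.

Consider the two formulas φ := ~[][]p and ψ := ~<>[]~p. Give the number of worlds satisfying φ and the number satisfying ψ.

0 and 3

For ~[][]p:
s: [][]p is T. ✗
t: [][]p is T. ✗
u: [][]p is T. ✗
— 0 worlds.
For ~<>[]~p:
s: <>[]~p is F. ✓
t: <>[]~p is F. ✓
u: <>[]~p is F. ✓
— 3 worlds.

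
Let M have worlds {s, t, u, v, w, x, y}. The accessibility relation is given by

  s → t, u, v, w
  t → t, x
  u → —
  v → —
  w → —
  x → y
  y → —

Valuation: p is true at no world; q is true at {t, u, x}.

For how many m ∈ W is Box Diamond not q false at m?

s: successors {t, u, v, w}; Diamond not q there: t:F, u:F, v:F, w:F. ✗
t: successors {t, x}; Diamond not q there: t:F, x:T. ✗
u: no successors, so Box Diamond not q holds vacuously. ✓
v: no successors, so Box Diamond not q holds vacuously. ✓
w: no successors, so Box Diamond not q holds vacuously. ✓
x: successors {y}; Diamond not q there: y:F. ✗
y: no successors, so Box Diamond not q holds vacuously. ✓
Satisfying worlds: {u, v, w, y}.
So Box Diamond not q fails at the other 3 worlds.

3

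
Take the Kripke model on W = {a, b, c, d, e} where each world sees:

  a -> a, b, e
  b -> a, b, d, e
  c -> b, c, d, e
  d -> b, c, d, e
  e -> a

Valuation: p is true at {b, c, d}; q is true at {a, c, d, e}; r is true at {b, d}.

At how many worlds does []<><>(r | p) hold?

5

a: successors {a, b, e}; <><>(r | p) there: a:T, b:T, e:T. ✓
b: successors {a, b, d, e}; <><>(r | p) there: a:T, b:T, d:T, e:T. ✓
c: successors {b, c, d, e}; <><>(r | p) there: b:T, c:T, d:T, e:T. ✓
d: successors {b, c, d, e}; <><>(r | p) there: b:T, c:T, d:T, e:T. ✓
e: successors {a}; <><>(r | p) there: a:T. ✓
Satisfying worlds: {a, b, c, d, e}.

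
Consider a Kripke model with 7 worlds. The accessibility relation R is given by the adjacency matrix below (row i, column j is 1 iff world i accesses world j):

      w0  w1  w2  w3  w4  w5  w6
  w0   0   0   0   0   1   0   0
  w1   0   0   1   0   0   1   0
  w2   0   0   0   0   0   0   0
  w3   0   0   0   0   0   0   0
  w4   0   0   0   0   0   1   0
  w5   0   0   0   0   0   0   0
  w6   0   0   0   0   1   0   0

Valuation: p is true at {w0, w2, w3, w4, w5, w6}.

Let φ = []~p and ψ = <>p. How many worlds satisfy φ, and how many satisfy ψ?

3 and 4

For []~p:
w0: successors {w4}; ~p there: w4:F. ✗
w1: successors {w2, w5}; ~p there: w2:F, w5:F. ✗
w2: no successors, so []~p holds vacuously. ✓
w3: no successors, so []~p holds vacuously. ✓
w4: successors {w5}; ~p there: w5:F. ✗
w5: no successors, so []~p holds vacuously. ✓
w6: successors {w4}; ~p there: w4:F. ✗
— 3 worlds.
For <>p:
w0: successors {w4}; p there: w4:T. ✓
w1: successors {w2, w5}; p there: w2:T, w5:T. ✓
w2: no successors, so <>p fails. ✗
w3: no successors, so <>p fails. ✗
w4: successors {w5}; p there: w5:T. ✓
w5: no successors, so <>p fails. ✗
w6: successors {w4}; p there: w4:T. ✓
— 4 worlds.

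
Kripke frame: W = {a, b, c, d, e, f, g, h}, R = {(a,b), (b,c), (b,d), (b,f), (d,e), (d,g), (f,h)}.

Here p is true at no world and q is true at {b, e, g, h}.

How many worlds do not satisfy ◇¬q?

a: successors {b}; ¬q there: b:F. ✗
b: successors {c, d, f}; ¬q there: c:T, d:T, f:T. ✓
c: no successors, so ◇¬q fails. ✗
d: successors {e, g}; ¬q there: e:F, g:F. ✗
e: no successors, so ◇¬q fails. ✗
f: successors {h}; ¬q there: h:F. ✗
g: no successors, so ◇¬q fails. ✗
h: no successors, so ◇¬q fails. ✗
Satisfying worlds: {b}.
So ◇¬q fails at the other 7 worlds.

7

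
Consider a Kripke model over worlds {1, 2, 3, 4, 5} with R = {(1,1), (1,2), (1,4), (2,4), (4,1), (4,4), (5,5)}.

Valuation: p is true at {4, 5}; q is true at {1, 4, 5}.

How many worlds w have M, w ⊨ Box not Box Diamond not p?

2

1: successors {1, 2, 4}; not Box Diamond not p there: 1:T, 2:F, 4:F. ✗
2: successors {4}; not Box Diamond not p there: 4:F. ✗
3: no successors, so Box not Box Diamond not p holds vacuously. ✓
4: successors {1, 4}; not Box Diamond not p there: 1:T, 4:F. ✗
5: successors {5}; not Box Diamond not p there: 5:T. ✓
Satisfying worlds: {3, 5}.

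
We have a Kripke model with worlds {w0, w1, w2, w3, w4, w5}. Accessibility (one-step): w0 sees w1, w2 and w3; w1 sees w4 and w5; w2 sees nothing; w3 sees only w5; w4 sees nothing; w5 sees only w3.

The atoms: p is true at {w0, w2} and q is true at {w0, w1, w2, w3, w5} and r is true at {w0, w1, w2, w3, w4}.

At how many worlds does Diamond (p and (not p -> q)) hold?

1

w0: successors {w1, w2, w3}; p and (not p -> q) there: w1:F, w2:T, w3:F. ✓
w1: successors {w4, w5}; p and (not p -> q) there: w4:F, w5:F. ✗
w2: no successors, so Diamond (p and (not p -> q)) fails. ✗
w3: successors {w5}; p and (not p -> q) there: w5:F. ✗
w4: no successors, so Diamond (p and (not p -> q)) fails. ✗
w5: successors {w3}; p and (not p -> q) there: w3:F. ✗
Satisfying worlds: {w0}.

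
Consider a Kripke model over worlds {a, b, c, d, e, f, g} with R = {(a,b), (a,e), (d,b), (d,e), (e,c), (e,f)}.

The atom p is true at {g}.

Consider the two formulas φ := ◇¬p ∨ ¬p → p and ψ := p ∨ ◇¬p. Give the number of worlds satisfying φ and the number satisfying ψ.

For ◇¬p ∨ ¬p → p:
a: ◇¬p ∨ ¬p is T, p is F. ✗
b: ◇¬p ∨ ¬p is T, p is F. ✗
c: ◇¬p ∨ ¬p is T, p is F. ✗
d: ◇¬p ∨ ¬p is T, p is F. ✗
e: ◇¬p ∨ ¬p is T, p is F. ✗
f: ◇¬p ∨ ¬p is T, p is F. ✗
g: ◇¬p ∨ ¬p is F, p is T. ✓
— 1 world.
For p ∨ ◇¬p:
a: p is F, ◇¬p is T. ✓
b: p is F, ◇¬p is F. ✗
c: p is F, ◇¬p is F. ✗
d: p is F, ◇¬p is T. ✓
e: p is F, ◇¬p is T. ✓
f: p is F, ◇¬p is F. ✗
g: p is T, ◇¬p is F. ✓
— 4 worlds.

1 and 4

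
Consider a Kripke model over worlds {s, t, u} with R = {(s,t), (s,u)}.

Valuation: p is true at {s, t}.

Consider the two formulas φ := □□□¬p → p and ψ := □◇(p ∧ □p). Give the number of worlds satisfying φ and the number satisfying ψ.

For □□□¬p → p:
s: □□□¬p is T, p is T. ✓
t: □□□¬p is T, p is T. ✓
u: □□□¬p is T, p is F. ✗
— 2 worlds.
For □◇(p ∧ □p):
s: successors {t, u}; ◇(p ∧ □p) there: t:F, u:F. ✗
t: no successors, so □◇(p ∧ □p) holds vacuously. ✓
u: no successors, so □◇(p ∧ □p) holds vacuously. ✓
— 2 worlds.

2 and 2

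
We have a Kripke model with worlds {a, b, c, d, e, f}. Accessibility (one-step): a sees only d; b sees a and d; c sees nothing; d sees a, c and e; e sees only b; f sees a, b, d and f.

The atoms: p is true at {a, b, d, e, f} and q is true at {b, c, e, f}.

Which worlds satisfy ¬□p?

a: □p is T. ✗
b: □p is T. ✗
c: □p is T. ✗
d: □p is F. ✓
e: □p is T. ✗
f: □p is T. ✗

{d}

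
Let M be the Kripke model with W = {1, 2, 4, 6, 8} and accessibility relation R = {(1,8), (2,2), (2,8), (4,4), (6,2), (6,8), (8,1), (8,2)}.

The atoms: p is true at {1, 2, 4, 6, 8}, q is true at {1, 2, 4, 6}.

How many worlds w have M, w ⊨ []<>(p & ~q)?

1: successors {8}; <>(p & ~q) there: 8:F. ✗
2: successors {2, 8}; <>(p & ~q) there: 2:T, 8:F. ✗
4: successors {4}; <>(p & ~q) there: 4:F. ✗
6: successors {2, 8}; <>(p & ~q) there: 2:T, 8:F. ✗
8: successors {1, 2}; <>(p & ~q) there: 1:T, 2:T. ✓
Satisfying worlds: {8}.

1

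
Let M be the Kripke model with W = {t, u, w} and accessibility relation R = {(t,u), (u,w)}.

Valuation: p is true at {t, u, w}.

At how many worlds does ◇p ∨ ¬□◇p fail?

1

t: ◇p is T, ¬□◇p is F. ✓
u: ◇p is T, ¬□◇p is T. ✓
w: ◇p is F, ¬□◇p is F. ✗
Satisfying worlds: {t, u}.
So ◇p ∨ ¬□◇p fails at the other 1 world.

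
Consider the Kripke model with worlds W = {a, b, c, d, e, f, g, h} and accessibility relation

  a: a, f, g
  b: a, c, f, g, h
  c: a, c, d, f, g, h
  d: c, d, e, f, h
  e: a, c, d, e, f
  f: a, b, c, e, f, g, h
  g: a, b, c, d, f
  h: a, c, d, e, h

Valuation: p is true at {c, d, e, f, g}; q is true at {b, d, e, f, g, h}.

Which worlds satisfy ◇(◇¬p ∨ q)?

{a, b, c, d, e, f, g, h}

a: successors {a, f, g}; ◇¬p ∨ q there: a:T, f:T, g:T. ✓
b: successors {a, c, f, g, h}; ◇¬p ∨ q there: a:T, c:T, f:T, g:T, h:T. ✓
c: successors {a, c, d, f, g, h}; ◇¬p ∨ q there: a:T, c:T, d:T, f:T, g:T, h:T. ✓
d: successors {c, d, e, f, h}; ◇¬p ∨ q there: c:T, d:T, e:T, f:T, h:T. ✓
e: successors {a, c, d, e, f}; ◇¬p ∨ q there: a:T, c:T, d:T, e:T, f:T. ✓
f: successors {a, b, c, e, f, g, h}; ◇¬p ∨ q there: a:T, b:T, c:T, e:T, f:T, g:T, h:T. ✓
g: successors {a, b, c, d, f}; ◇¬p ∨ q there: a:T, b:T, c:T, d:T, f:T. ✓
h: successors {a, c, d, e, h}; ◇¬p ∨ q there: a:T, c:T, d:T, e:T, h:T. ✓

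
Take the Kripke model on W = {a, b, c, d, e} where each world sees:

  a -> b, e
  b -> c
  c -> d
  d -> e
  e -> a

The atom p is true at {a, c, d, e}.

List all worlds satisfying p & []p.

{c, d, e}

a: p is T, []p is F. ✗
b: p is F, []p is T. ✗
c: p is T, []p is T. ✓
d: p is T, []p is T. ✓
e: p is T, []p is T. ✓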